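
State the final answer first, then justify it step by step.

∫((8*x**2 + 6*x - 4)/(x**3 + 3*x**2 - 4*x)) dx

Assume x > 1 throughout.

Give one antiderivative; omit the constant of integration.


The answer is log(x) + 2*log(x - 1) + 5*log(x + 4).
Step 1. Decompose ∫((8*x**2 + 6*x - 4)/(x**3 + 3*x**2 - 4*x)) dx by partial fractions, (8*x**2 + 6*x - 4)/(x**3 + 3*x**2 - 4*x) = 5/(x + 4) + 2/(x - 1) + 1/x: now ∫(1/x) dx + ∫(2/(x - 1)) dx + ∫(5/(x + 4)) dx.
Step 2. Evaluate the standard form [assuming x > 1]: now 2*log(x - 1) + ∫(1/x) dx + ∫(5/(x + 4)) dx.
Step 3. Evaluate the standard form [assuming x > 0]: now log(x) + 2*log(x - 1) + ∫(5/(x + 4)) dx.
Step 4. Evaluate the standard form [assuming x > -4]: now log(x) + 2*log(x - 1) + 5*log(x + 4).
Answer: log(x) + 2*log(x - 1) + 5*log(x + 4).


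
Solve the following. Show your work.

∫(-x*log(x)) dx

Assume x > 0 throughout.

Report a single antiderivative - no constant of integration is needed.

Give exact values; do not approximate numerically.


Step 1. Integrate ∫(-x*log(x)) dx by parts with u = log(x), dv = (-x) dx, so v = -x**2/2 [assuming x > 0]: now -x**2*log(x)/2 + ∫(x/2) dx.
Step 2. Evaluate the standard form: now -x**2*log(x)/2 + x**2/4.
Answer: -x**2*log(x)/2 + x**2/4.


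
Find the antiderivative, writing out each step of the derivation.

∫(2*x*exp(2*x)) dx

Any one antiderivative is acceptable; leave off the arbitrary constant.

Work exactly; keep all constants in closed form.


Step 1. Integrate ∫(2*x*exp(2*x)) dx by parts with u = x, dv = (2*exp(2*x)) dx, so v = exp(2*x): now x*exp(2*x) + ∫(-exp(2*x)) dx.
Step 2. Evaluate the standard form: now x*exp(2*x) - exp(2*x)/2.
Answer: x*exp(2*x) - exp(2*x)/2.


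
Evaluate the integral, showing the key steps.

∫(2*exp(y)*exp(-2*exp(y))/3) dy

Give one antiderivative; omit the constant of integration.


Step 1. Substitute u = exp(y), turning ∫(2*exp(y)*exp(-2*exp(y))/3) dy into ∫(2*exp(-2*u)/3) du: now ∫(2*exp(-2*u)/3) du.
Step 2. Evaluate the standard form: now -exp(-2*u)/3.
Step 3. Substitute back u = exp(y): now -exp(-2*exp(y))/3.
Answer: -exp(-2*exp(y))/3.


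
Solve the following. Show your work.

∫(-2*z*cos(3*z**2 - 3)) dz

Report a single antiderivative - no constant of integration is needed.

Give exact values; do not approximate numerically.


Step 1. Substitute u = z**2 - 1, turning ∫(-2*z*cos(3*z**2 - 3)) dz into ∫(-cos(3*u)) du: now ∫(-cos(3*u)) du.
Step 2. Evaluate the standard form: now -sin(3*u)/3.
Step 3. Substitute back u = z**2 - 1: now -sin(3*z**2 - 3)/3.
Answer: -sin(3*z**2 - 3)/3.


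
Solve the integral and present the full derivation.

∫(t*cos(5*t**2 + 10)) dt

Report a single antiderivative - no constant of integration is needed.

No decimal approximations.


Step 1. Substitute u = t**2 + 2, turning ∫(t*cos(5*t**2 + 10)) dt into ∫(cos(5*u)/2) du: now ∫(cos(5*u)/2) du.
Step 2. Evaluate the standard form: now sin(5*u)/10.
Step 3. Substitute back u = t**2 + 2: now sin(5*t**2 + 10)/10.
Answer: sin(5*t**2 + 10)/10.


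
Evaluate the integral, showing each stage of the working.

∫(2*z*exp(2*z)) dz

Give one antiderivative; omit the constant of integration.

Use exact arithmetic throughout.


Step 1. Integrate ∫(2*z*exp(2*z)) dz by parts with u = z, dv = (2*exp(2*z)) dz, so v = exp(2*z): now z*exp(2*z) + ∫(-exp(2*z)) dz.
Step 2. Evaluate the standard form: now z*exp(2*z) - exp(2*z)/2.
Answer: z*exp(2*z) - exp(2*z)/2.


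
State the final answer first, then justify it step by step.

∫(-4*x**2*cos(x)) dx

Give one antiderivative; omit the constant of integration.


The answer is -4*x**2*sin(x) - 8*x*cos(x) + 8*sin(x).
Step 1. Integrate ∫(-4*x**2*cos(x)) dx by parts with u = x**2, dv = (-4*cos(x)) dx, so v = -4*sin(x): now -4*x**2*sin(x) + ∫(8*x*sin(x)) dx.
Step 2. Integrate ∫(8*x*sin(x)) dx by parts with u = x, dv = (8*sin(x)) dx, so v = -8*cos(x): now -4*x**2*sin(x) - 8*x*cos(x) + ∫(8*cos(x)) dx.
Step 3. Evaluate the standard form: now -4*x**2*sin(x) - 8*x*cos(x) + 8*sin(x).
Answer: -4*x**2*sin(x) - 8*x*cos(x) + 8*sin(x).


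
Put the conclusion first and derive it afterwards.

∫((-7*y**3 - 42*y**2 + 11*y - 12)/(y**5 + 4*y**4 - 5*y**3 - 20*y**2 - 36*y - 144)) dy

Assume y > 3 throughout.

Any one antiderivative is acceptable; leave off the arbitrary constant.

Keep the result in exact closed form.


The answer is -log(y - 3) + 3*log(y + 3) - 2*log(y + 4) - 3*atan(y/2)/2.
Step 1. Decompose ∫((-7*y**3 - 42*y**2 + 11*y - 12)/(y**5 + 4*y**4 - 5*y**3 - 20*y**2 - 36*y - 144)) dy by partial fractions, (-7*y**3 - 42*y**2 + 11*y - 12)/(y**5 + 4*y**4 - 5*y**3 - 20*y**2 - 36*y - 144) = -3/(y**2 + 4) - 2/(y + 4) + 3/(y + 3) - 1/(y - 3): now ∫(-1/(y - 3)) dy + ∫(3/(y + 3)) dy + ∫(-2/(y + 4)) dy + ∫(-3/(y**2 + 4)) dy.
Step 2. Evaluate the standard form [assuming y > -3]: now 3*log(y + 3) + ∫(-1/(y - 3)) dy + ∫(-2/(y + 4)) dy + ∫(-3/(y**2 + 4)) dy.
Step 3. Evaluate the standard form [assuming y > 3]: now -log(y - 3) + 3*log(y + 3) + ∫(-2/(y + 4)) dy + ∫(-3/(y**2 + 4)) dy.
Step 4. Evaluate the standard form [assuming y > -4]: now -log(y - 3) + 3*log(y + 3) - 2*log(y + 4) + ∫(-3/(y**2 + 4)) dy.
Step 5. Evaluate the standard form: now -log(y - 3) + 3*log(y + 3) - 2*log(y + 4) - 3*atan(y/2)/2.
Answer: -log(y - 3) + 3*log(y + 3) - 2*log(y + 4) - 3*atan(y/2)/2.


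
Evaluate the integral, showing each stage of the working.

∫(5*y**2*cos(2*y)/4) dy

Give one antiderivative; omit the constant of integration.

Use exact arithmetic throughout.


Step 1. Integrate ∫(5*y**2*cos(2*y)/4) dy by parts with u = y**2, dv = (5*cos(2*y)/4) dy, so v = 5*sin(2*y)/8: now 5*y**2*sin(2*y)/8 + ∫(-5*y*sin(2*y)/4) dy.
Step 2. Integrate ∫(-5*y*sin(2*y)/4) dy by parts with u = y, dv = (-5*sin(2*y)/4) dy, so v = 5*cos(2*y)/8: now 5*y**2*sin(2*y)/8 + 5*y*cos(2*y)/8 + ∫(-5*cos(2*y)/8) dy.
Step 3. Evaluate the standard form: now 5*y**2*sin(2*y)/8 + 5*y*cos(2*y)/8 - 5*sin(2*y)/16.
Answer: 5*y**2*sin(2*y)/8 + 5*y*cos(2*y)/8 - 5*sin(2*y)/16.


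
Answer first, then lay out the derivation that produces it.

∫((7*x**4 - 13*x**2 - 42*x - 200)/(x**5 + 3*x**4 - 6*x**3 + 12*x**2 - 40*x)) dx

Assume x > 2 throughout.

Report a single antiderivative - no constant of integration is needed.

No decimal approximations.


The answer is 5*log(x) - 2*log(x - 2) + 4*log(x + 5) + 3*atan(x/2)/2.
Step 1. Decompose ∫((7*x**4 - 13*x**2 - 42*x - 200)/(x**5 + 3*x**4 - 6*x**3 + 12*x**2 - 40*x)) dx by partial fractions, (7*x**4 - 13*x**2 - 42*x - 200)/(x**5 + 3*x**4 - 6*x**3 + 12*x**2 - 40*x) = 3/(x**2 + 4) + 4/(x + 5) - 2/(x - 2) + 5/x: now ∫(5/x) dx + ∫(-2/(x - 2)) dx + ∫(4/(x + 5)) dx + ∫(3/(x**2 + 4)) dx.
Step 2. Evaluate the standard form [assuming x > 2]: now -2*log(x - 2) + ∫(5/x) dx + ∫(4/(x + 5)) dx + ∫(3/(x**2 + 4)) dx.
Step 3. Evaluate the standard form [assuming x > -5]: now -2*log(x - 2) + 4*log(x + 5) + ∫(5/x) dx + ∫(3/(x**2 + 4)) dx.
Step 4. Evaluate the standard form [assuming x > 0]: now 5*log(x) - 2*log(x - 2) + 4*log(x + 5) + ∫(3/(x**2 + 4)) dx.
Step 5. Evaluate the standard form: now 5*log(x) - 2*log(x - 2) + 4*log(x + 5) + 3*atan(x/2)/2.
Answer: 5*log(x) - 2*log(x - 2) + 4*log(x + 5) + 3*atan(x/2)/2.


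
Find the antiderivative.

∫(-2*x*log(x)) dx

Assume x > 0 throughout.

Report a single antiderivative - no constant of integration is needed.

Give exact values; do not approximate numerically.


Answer: -x**2*log(x) + x**2/2.


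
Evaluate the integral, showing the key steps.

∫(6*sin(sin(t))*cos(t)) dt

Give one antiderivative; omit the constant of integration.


Step 1. Substitute u = sin(t), turning ∫(6*sin(sin(t))*cos(t)) dt into ∫(6*sin(u)) du: now ∫(6*sin(u)) du.
Step 2. Evaluate the standard form: now -6*cos(u).
Step 3. Substitute back u = sin(t): now -6*cos(sin(t)).
Answer: -6*cos(sin(t)).


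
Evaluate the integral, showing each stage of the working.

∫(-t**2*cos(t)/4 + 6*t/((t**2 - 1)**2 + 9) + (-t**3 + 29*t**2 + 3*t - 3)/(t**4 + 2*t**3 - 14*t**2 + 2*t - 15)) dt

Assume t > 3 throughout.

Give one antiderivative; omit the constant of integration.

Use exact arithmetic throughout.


Step 1. Rewrite: now ∫(6*t/((t**2 - 1)**2 + 9)) dt + ∫(-t**2*cos(t)/4) dt + ∫((-t**3 + 29*t**2 + 3*t - 3)/(t**4 + 2*t**3 - 14*t**2 + 2*t - 15)) dt.
Step 2. Substitute u = t**2 - 1, turning ∫(6*t/((t**2 - 1)**2 + 9)) dt into ∫(3/(u**2 + 9)) du: now ∫(-t**2*cos(t)/4) dt + ∫((-t**3 + 29*t**2 + 3*t - 3)/(t**4 + 2*t**3 - 14*t**2 + 2*t - 15)) dt + ∫(3/(u**2 + 9)) du.
Step 3. Evaluate the standard form: now atan(u/3) + ∫(-t**2*cos(t)/4) dt + ∫((-t**3 + 29*t**2 + 3*t - 3)/(t**4 + 2*t**3 - 14*t**2 + 2*t - 15)) dt.
Step 4. Substitute back u = t**2 - 1: now atan(t**2/3 - 1/3) + ∫(-t**2*cos(t)/4) dt + ∫((-t**3 + 29*t**2 + 3*t - 3)/(t**4 + 2*t**3 - 14*t**2 + 2*t - 15)) dt.
Step 5. Integrate ∫(-t**2*cos(t)/4) dt by parts with u = t**2, dv = (-cos(t)/4) dt, so v = -sin(t)/4: now -t**2*sin(t)/4 + atan(t**2/3 - 1/3) + ∫(t*sin(t)/2) dt + ∫((-t**3 + 29*t**2 + 3*t - 3)/(t**4 + 2*t**3 - 14*t**2 + 2*t - 15)) dt.
Step 6. Integrate ∫(t*sin(t)/2) dt by parts with u = t, dv = (sin(t)/2) dt, so v = -cos(t)/2: now -t**2*sin(t)/4 - t*cos(t)/2 + atan(t**2/3 - 1/3) + ∫((-t**3 + 29*t**2 + 3*t - 3)/(t**4 + 2*t**3 - 14*t**2 + 2*t - 15)) dt + ∫(cos(t)/2) dt.
Step 7. Evaluate the standard form: now -t**2*sin(t)/4 - t*cos(t)/2 + sin(t)/2 + atan(t**2/3 - 1/3) + ∫((-t**3 + 29*t**2 + 3*t - 3)/(t**4 + 2*t**3 - 14*t**2 + 2*t - 15)) dt.
Step 8. Decompose ∫((-t**3 + 29*t**2 + 3*t - 3)/(t**4 + 2*t**3 - 14*t**2 + 2*t - 15)) dt by partial fractions, (-t**3 + 29*t**2 + 3*t - 3)/(t**4 + 2*t**3 - 14*t**2 + 2*t - 15) = 2/(t**2 + 1) - 4/(t + 5) + 3/(t - 3): now -t**2*sin(t)/4 - t*cos(t)/2 + sin(t)/2 + atan(t**2/3 - 1/3) + ∫(3/(t - 3)) dt + ∫(-4/(t + 5)) dt + ∫(2/(t**2 + 1)) dt.
Step 9. Evaluate the standard form [assuming t > -5]: now -t**2*sin(t)/4 - t*cos(t)/2 - 4*log(t + 5) + sin(t)/2 + atan(t**2/3 - 1/3) + ∫(3/(t - 3)) dt + ∫(2/(t**2 + 1)) dt.
Step 10. Evaluate the standard form [assuming t > 3]: now -t**2*sin(t)/4 - t*cos(t)/2 + 3*log(t - 3) - 4*log(t + 5) + sin(t)/2 + atan(t**2/3 - 1/3) + ∫(2/(t**2 + 1)) dt.
Step 11. Evaluate the standard form: now -t**2*sin(t)/4 - t*cos(t)/2 + 3*log(t - 3) - 4*log(t + 5) + sin(t)/2 + 2*atan(t) + atan(t**2/3 - 1/3).
Answer: -t**2*sin(t)/4 - t*cos(t)/2 + 3*log(t - 3) - 4*log(t + 5) + sin(t)/2 + 2*atan(t) + atan(t**2/3 - 1/3).


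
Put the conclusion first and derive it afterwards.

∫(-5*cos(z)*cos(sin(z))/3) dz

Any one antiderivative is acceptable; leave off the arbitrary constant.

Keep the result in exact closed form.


The answer is -5*sin(sin(z))/3.
Step 1. Substitute u = sin(z), turning ∫(-5*cos(z)*cos(sin(z))/3) dz into ∫(-5*cos(u)/3) du: now ∫(-5*cos(u)/3) du.
Step 2. Evaluate the standard form: now -5*sin(u)/3.
Step 3. Substitute back u = sin(z): now -5*sin(sin(z))/3.
Answer: -5*sin(sin(z))/3.


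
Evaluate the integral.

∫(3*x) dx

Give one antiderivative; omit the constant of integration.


Answer: 3*x**2/2.


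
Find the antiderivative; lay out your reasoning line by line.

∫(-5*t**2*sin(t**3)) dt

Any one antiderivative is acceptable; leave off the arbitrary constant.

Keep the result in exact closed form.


Step 1. Substitute u = t**3, turning ∫(-5*t**2*sin(t**3)) dt into ∫(-5*sin(u)/3) du: now ∫(-5*sin(u)/3) du.
Step 2. Evaluate the standard form: now 5*cos(u)/3.
Step 3. Substitute back u = t**3: now 5*cos(t**3)/3.
Answer: 5*cos(t**3)/3.


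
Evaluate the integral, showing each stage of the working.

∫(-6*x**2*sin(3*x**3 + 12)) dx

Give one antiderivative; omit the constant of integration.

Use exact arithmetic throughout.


Step 1. Substitute u = x**3 + 4, turning ∫(-6*x**2*sin(3*x**3 + 12)) dx into ∫(-2*sin(3*u)) du: now ∫(-2*sin(3*u)) du.
Step 2. Evaluate the standard form: now 2*cos(3*u)/3.
Step 3. Substitute back u = x**3 + 4: now 2*cos(3*x**3 + 12)/3.
Answer: 2*cos(3*x**3 + 12)/3.


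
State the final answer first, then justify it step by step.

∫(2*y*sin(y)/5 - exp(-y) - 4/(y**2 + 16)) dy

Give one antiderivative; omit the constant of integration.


The answer is -2*y*cos(y)/5 + 2*sin(y)/5 - atan(y/4) + exp(-y).
Step 1. Rewrite: now ∫(2*y*sin(y)/5) dy + ∫(-4/(y**2 + 16)) dy + ∫(-exp(-y)) dy.
Step 2. Integrate ∫(2*y*sin(y)/5) dy by parts with u = y, dv = (2*sin(y)/5) dy, so v = -2*cos(y)/5: now -2*y*cos(y)/5 + ∫(-4/(y**2 + 16)) dy + ∫(-exp(-y)) dy + ∫(2*cos(y)/5) dy.
Step 3. Evaluate the standard form: now -2*y*cos(y)/5 + 2*sin(y)/5 + ∫(-4/(y**2 + 16)) dy + ∫(-exp(-y)) dy.
Step 4. Evaluate the standard form: now -2*y*cos(y)/5 + 2*sin(y)/5 + ∫(-4/(y**2 + 16)) dy + exp(-y).
Step 5. Evaluate the standard form: now -2*y*cos(y)/5 + 2*sin(y)/5 - atan(y/4) + exp(-y).
Answer: -2*y*cos(y)/5 + 2*sin(y)/5 - atan(y/4) + exp(-y).


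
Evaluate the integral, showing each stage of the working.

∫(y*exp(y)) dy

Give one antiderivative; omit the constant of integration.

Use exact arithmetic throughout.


Step 1. Integrate ∫(y*exp(y)) dy by parts with u = y, dv = (exp(y)) dy, so v = exp(y): now y*exp(y) + ∫(-exp(y)) dy.
Step 2. Evaluate the standard form: now y*exp(y) - exp(y).
Answer: y*exp(y) - exp(y).


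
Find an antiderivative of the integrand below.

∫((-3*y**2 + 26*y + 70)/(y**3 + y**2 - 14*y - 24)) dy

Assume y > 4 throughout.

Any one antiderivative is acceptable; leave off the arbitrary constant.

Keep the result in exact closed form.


Answer: 3*log(y - 4) - log(y + 2) - 5*log(y + 3).


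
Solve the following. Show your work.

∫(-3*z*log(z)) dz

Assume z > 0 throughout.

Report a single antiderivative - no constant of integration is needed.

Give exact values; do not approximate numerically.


Step 1. Integrate ∫(-3*z*log(z)) dz by parts with u = log(z), dv = (-3*z) dz, so v = -3*z**2/2 [assuming z > 0]: now -3*z**2*log(z)/2 + ∫(3*z/2) dz.
Step 2. Evaluate the standard form: now -3*z**2*log(z)/2 + 3*z**2/4.
Answer: -3*z**2*log(z)/2 + 3*z**2/4.


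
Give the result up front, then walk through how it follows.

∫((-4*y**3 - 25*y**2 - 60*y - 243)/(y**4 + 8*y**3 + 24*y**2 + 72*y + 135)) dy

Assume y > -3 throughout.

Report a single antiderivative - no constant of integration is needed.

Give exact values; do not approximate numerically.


The answer is -5*log(y + 3) + log(y + 5) - atan(y/3).
Step 1. Decompose ∫((-4*y**3 - 25*y**2 - 60*y - 243)/(y**4 + 8*y**3 + 24*y**2 + 72*y + 135)) dy by partial fractions, (-4*y**3 - 25*y**2 - 60*y - 243)/(y**4 + 8*y**3 + 24*y**2 + 72*y + 135) = -3/(y**2 + 9) + 1/(y + 5) - 5/(y + 3): now ∫(-5/(y + 3)) dy + ∫(1/(y + 5)) dy + ∫(-3/(y**2 + 9)) dy.
Step 2. Evaluate the standard form [assuming y > -3]: now -5*log(y + 3) + ∫(1/(y + 5)) dy + ∫(-3/(y**2 + 9)) dy.
Step 3. Evaluate the standard form [assuming y > -5]: now -5*log(y + 3) + log(y + 5) + ∫(-3/(y**2 + 9)) dy.
Step 4. Evaluate the standard form: now -5*log(y + 3) + log(y + 5) - atan(y/3).
Answer: -5*log(y + 3) + log(y + 5) - atan(y/3).


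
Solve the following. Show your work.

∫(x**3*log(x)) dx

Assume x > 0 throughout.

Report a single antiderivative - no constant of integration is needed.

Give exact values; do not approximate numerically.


Step 1. Integrate ∫(x**3*log(x)) dx by parts with u = log(x), dv = (x**3) dx, so v = x**4/4 [assuming x > 0]: now x**4*log(x)/4 + ∫(-x**3/4) dx.
Step 2. Evaluate the standard form: now x**4*log(x)/4 - x**4/16.
Answer: x**4*log(x)/4 - x**4/16.


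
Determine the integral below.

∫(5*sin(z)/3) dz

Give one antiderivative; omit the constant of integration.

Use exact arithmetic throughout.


Answer: -5*cos(z)/3.


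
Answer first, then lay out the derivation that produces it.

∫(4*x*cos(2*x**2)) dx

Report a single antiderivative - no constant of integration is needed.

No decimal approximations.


The answer is sin(2*x**2).
Step 1. Substitute u = x**2, turning ∫(4*x*cos(2*x**2)) dx into ∫(2*cos(2*u)) du: now ∫(2*cos(2*u)) du.
Step 2. Evaluate the standard form: now sin(2*u).
Step 3. Substitute back u = x**2: now sin(2*x**2).
Answer: sin(2*x**2).


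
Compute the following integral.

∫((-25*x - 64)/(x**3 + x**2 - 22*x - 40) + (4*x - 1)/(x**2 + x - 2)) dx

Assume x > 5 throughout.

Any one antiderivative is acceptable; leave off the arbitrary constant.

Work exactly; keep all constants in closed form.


Answer: -3*log(x - 5) + log(x - 1) + 4*log(x + 2) + 2*log(x + 4).


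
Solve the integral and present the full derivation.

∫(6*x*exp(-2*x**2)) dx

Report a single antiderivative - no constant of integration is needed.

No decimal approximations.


Step 1. Substitute u = x**2, turning ∫(6*x*exp(-2*x**2)) dx into ∫(3*exp(-2*u)) du: now ∫(3*exp(-2*u)) du.
Step 2. Evaluate the standard form: now -3*exp(-2*u)/2.
Step 3. Substitute back u = x**2: now -3*exp(-2*x**2)/2.
Answer: -3*exp(-2*x**2)/2.


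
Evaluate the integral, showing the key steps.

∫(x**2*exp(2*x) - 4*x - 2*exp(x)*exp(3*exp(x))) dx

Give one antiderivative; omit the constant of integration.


Step 1. Rewrite: now ∫(-4*x) dx + ∫(x**2*exp(2*x)) dx + ∫(-2*exp(x)*exp(3*exp(x))) dx.
Step 2. Integrate ∫(x**2*exp(2*x)) dx by parts with u = x**2, dv = (exp(2*x)) dx, so v = exp(2*x)/2: now x**2*exp(2*x)/2 + ∫(-4*x) dx + ∫(-x*exp(2*x)) dx + ∫(-2*exp(x)*exp(3*exp(x))) dx.
Step 3. Integrate ∫(-x*exp(2*x)) dx by parts with u = x, dv = (-exp(2*x)) dx, so v = -exp(2*x)/2: now x**2*exp(2*x)/2 - x*exp(2*x)/2 + ∫(-4*x) dx + ∫(-2*exp(x)*exp(3*exp(x))) dx + ∫(exp(2*x)/2) dx.
Step 4. Evaluate the standard form: now x**2*exp(2*x)/2 - x*exp(2*x)/2 + exp(2*x)/4 + ∫(-4*x) dx + ∫(-2*exp(x)*exp(3*exp(x))) dx.
Step 5. Substitute u = exp(x), turning ∫(-2*exp(x)*exp(3*exp(x))) dx into ∫(-2*exp(3*u)) du: now x**2*exp(2*x)/2 - x*exp(2*x)/2 + exp(2*x)/4 + ∫(-4*x) dx + ∫(-2*exp(3*u)) du.
Step 6. Evaluate the standard form: now x**2*exp(2*x)/2 - x*exp(2*x)/2 - 2*exp(3*u)/3 + exp(2*x)/4 + ∫(-4*x) dx.
Step 7. Substitute back u = exp(x): now x**2*exp(2*x)/2 - x*exp(2*x)/2 + exp(2*x)/4 - 2*exp(3*exp(x))/3 + ∫(-4*x) dx.
Step 8. Evaluate the standard form: now x**2*exp(2*x)/2 - 2*x**2 - x*exp(2*x)/2 + exp(2*x)/4 - 2*exp(3*exp(x))/3.
Answer: x**2*exp(2*x)/2 - 2*x**2 - x*exp(2*x)/2 + exp(2*x)/4 - 2*exp(3*exp(x))/3.


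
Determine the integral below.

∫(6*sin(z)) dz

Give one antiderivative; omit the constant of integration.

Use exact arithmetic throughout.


Answer: -6*cos(z).


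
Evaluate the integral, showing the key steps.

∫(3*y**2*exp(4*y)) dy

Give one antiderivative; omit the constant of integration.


Step 1. Integrate ∫(3*y**2*exp(4*y)) dy by parts with u = y**2, dv = (3*exp(4*y)) dy, so v = 3*exp(4*y)/4: now 3*y**2*exp(4*y)/4 + ∫(-3*y*exp(4*y)/2) dy.
Step 2. Integrate ∫(-3*y*exp(4*y)/2) dy by parts with u = y, dv = (-3*exp(4*y)/2) dy, so v = -3*exp(4*y)/8: now 3*y**2*exp(4*y)/4 - 3*y*exp(4*y)/8 + ∫(3*exp(4*y)/8) dy.
Step 3. Evaluate the standard form: now 3*y**2*exp(4*y)/4 - 3*y*exp(4*y)/8 + 3*exp(4*y)/32.
Answer: 3*y**2*exp(4*y)/4 - 3*y*exp(4*y)/8 + 3*exp(4*y)/32.


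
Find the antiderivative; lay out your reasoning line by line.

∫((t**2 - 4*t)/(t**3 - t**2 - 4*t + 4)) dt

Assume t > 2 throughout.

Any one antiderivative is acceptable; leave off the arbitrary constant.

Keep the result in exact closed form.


Step 1. Decompose ∫((t**2 - 4*t)/(t**3 - t**2 - 4*t + 4)) dt by partial fractions, (t**2 - 4*t)/(t**3 - t**2 - 4*t + 4) = 1/(t + 2) + 1/(t - 1) - 1/(t - 2): now ∫(-1/(t - 2)) dt + ∫(1/(t - 1)) dt + ∫(1/(t + 2)) dt.
Step 2. Evaluate the standard form [assuming t > 1]: now log(t - 1) + ∫(-1/(t - 2)) dt + ∫(1/(t + 2)) dt.
Step 3. Evaluate the standard form [assuming t > -2]: now log(t - 1) + log(t + 2) + ∫(-1/(t - 2)) dt.
Step 4. Evaluate the standard form [assuming t > 2]: now -log(t - 2) + log(t - 1) + log(t + 2).
Answer: -log(t - 2) + log(t - 1) + log(t + 2).


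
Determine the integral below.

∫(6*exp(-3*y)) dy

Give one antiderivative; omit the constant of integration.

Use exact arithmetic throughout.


Answer: -2*exp(-3*y).


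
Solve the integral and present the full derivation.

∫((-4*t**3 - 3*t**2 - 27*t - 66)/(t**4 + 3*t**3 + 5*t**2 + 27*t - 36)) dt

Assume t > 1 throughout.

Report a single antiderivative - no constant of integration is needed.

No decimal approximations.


Step 1. Decompose ∫((-4*t**3 - 3*t**2 - 27*t - 66)/(t**4 + 3*t**3 + 5*t**2 + 27*t - 36)) dt by partial fractions, (-4*t**3 - 3*t**2 - 27*t - 66)/(t**4 + 3*t**3 + 5*t**2 + 27*t - 36) = 3/(t**2 + 9) - 2/(t + 4) - 2/(t - 1): now ∫(-2/(t - 1)) dt + ∫(-2/(t + 4)) dt + ∫(3/(t**2 + 9)) dt.
Step 2. Evaluate the standard form [assuming t > -4]: now -2*log(t + 4) + ∫(-2/(t - 1)) dt + ∫(3/(t**2 + 9)) dt.
Step 3. Evaluate the standard form [assuming t > 1]: now -2*log(t - 1) - 2*log(t + 4) + ∫(3/(t**2 + 9)) dt.
Step 4. Evaluate the standard form: now -2*log(t - 1) - 2*log(t + 4) + atan(t/3).
Answer: -2*log(t - 1) - 2*log(t + 4) + atan(t/3).


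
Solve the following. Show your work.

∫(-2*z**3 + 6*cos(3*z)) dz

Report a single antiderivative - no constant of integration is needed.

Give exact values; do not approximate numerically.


Step 1. Rewrite: now ∫(-2*z**3) dz + ∫(6*cos(3*z)) dz.
Step 2. Evaluate the standard form: now 2*sin(3*z) + ∫(-2*z**3) dz.
Step 3. Evaluate the standard form: now -z**4/2 + 2*sin(3*z).
Answer: -z**4/2 + 2*sin(3*z).


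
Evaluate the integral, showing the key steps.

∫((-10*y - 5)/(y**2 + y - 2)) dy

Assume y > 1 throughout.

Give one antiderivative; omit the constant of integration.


Step 1. Decompose ∫((-10*y - 5)/(y**2 + y - 2)) dy by partial fractions, (-10*y - 5)/(y**2 + y - 2) = -5/(y + 2) - 5/(y - 1): now ∫(-5/(y - 1)) dy + ∫(-5/(y + 2)) dy.
Step 2. Evaluate the standard form [assuming y > 1]: now -5*log(y - 1) + ∫(-5/(y + 2)) dy.
Step 3. Evaluate the standard form [assuming y > -2]: now -5*log(y - 1) - 5*log(y + 2).
Answer: -5*log(y - 1) - 5*log(y + 2).


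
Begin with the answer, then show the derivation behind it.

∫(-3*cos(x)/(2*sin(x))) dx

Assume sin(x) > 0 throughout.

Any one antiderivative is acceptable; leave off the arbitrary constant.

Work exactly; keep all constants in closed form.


The answer is -3*log(sin(x))/2.
Step 1. Substitute u = sin(x), turning ∫(-3*cos(x)/(2*sin(x))) dx into ∫(-3/(2*u)) du: now ∫(-3/(2*u)) du.
Step 2. Evaluate the standard form [assuming u > 0]: now -3*log(u)/2.
Step 3. Substitute back u = sin(x): now -3*log(sin(x))/2.
Answer: -3*log(sin(x))/2.


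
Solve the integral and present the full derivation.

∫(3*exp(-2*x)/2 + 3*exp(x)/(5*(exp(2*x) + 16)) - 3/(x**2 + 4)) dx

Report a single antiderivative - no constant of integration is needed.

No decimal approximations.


Step 1. Rewrite: now ∫(3*exp(x)/(5*(exp(2*x) + 16))) dx + ∫(-3/(x**2 + 4)) dx + ∫(3*exp(-2*x)/2) dx.
Step 2. Evaluate the standard form: now ∫(3*exp(x)/(5*(exp(2*x) + 16))) dx + ∫(-3/(x**2 + 4)) dx - 3*exp(-2*x)/4.
Step 3. Evaluate the standard form: now -3*atan(x/2)/2 + ∫(3*exp(x)/(5*(exp(2*x) + 16))) dx - 3*exp(-2*x)/4.
Step 4. Substitute u = exp(x), turning ∫(3*exp(x)/(5*(exp(2*x) + 16))) dx into ∫(3/(5*(u**2 + 16))) du: now -3*atan(x/2)/2 + ∫(3/(5*(u**2 + 16))) du - 3*exp(-2*x)/4.
Step 5. Evaluate the standard form: now 3*atan(u/4)/20 - 3*atan(x/2)/2 - 3*exp(-2*x)/4.
Step 6. Substitute back u = exp(x): now -3*atan(x/2)/2 + 3*atan(exp(x)/4)/20 - 3*exp(-2*x)/4.
Answer: -3*atan(x/2)/2 + 3*atan(exp(x)/4)/20 - 3*exp(-2*x)/4.


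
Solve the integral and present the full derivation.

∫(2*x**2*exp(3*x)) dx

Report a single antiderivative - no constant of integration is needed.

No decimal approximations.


Step 1. Integrate ∫(2*x**2*exp(3*x)) dx by parts with u = x**2, dv = (2*exp(3*x)) dx, so v = 2*exp(3*x)/3: now 2*x**2*exp(3*x)/3 + ∫(-4*x*exp(3*x)/3) dx.
Step 2. Integrate ∫(-4*x*exp(3*x)/3) dx by parts with u = x, dv = (-4*exp(3*x)/3) dx, so v = -4*exp(3*x)/9: now 2*x**2*exp(3*x)/3 - 4*x*exp(3*x)/9 + ∫(4*exp(3*x)/9) dx.
Step 3. Evaluate the standard form: now 2*x**2*exp(3*x)/3 - 4*x*exp(3*x)/9 + 4*exp(3*x)/27.
Answer: 2*x**2*exp(3*x)/3 - 4*x*exp(3*x)/9 + 4*exp(3*x)/27.


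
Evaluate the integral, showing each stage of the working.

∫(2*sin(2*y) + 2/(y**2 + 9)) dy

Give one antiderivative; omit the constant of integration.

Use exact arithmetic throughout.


Step 1. Rewrite: now ∫(2/(y**2 + 9)) dy + ∫(2*sin(2*y)) dy.
Step 2. Evaluate the standard form: now 2*atan(y/3)/3 + ∫(2*sin(2*y)) dy.
Step 3. Evaluate the standard form: now -cos(2*y) + 2*atan(y/3)/3.
Answer: -cos(2*y) + 2*atan(y/3)/3.


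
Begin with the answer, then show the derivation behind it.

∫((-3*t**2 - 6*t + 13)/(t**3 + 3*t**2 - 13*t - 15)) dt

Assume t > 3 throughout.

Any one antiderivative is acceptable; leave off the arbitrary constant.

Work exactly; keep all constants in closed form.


The answer is -log(t - 3) - log(t + 1) - log(t + 5).
Step 1. Decompose ∫((-3*t**2 - 6*t + 13)/(t**3 + 3*t**2 - 13*t - 15)) dt by partial fractions, (-3*t**2 - 6*t + 13)/(t**3 + 3*t**2 - 13*t - 15) = -1/(t + 5) - 1/(t + 1) - 1/(t - 3): now ∫(-1/(t - 3)) dt + ∫(-1/(t + 1)) dt + ∫(-1/(t + 5)) dt.
Step 2. Evaluate the standard form [assuming t > 3]: now -log(t - 3) + ∫(-1/(t + 1)) dt + ∫(-1/(t + 5)) dt.
Step 3. Evaluate the standard form [assuming t > -5]: now -log(t - 3) - log(t + 5) + ∫(-1/(t + 1)) dt.
Step 4. Evaluate the standard form [assuming t > -1]: now -log(t - 3) - log(t + 1) - log(t + 5).
Answer: -log(t - 3) - log(t + 1) - log(t + 5).


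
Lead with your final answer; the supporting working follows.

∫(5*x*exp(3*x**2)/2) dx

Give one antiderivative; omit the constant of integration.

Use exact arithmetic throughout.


The answer is 5*exp(3*x**2)/12.
Step 1. Substitute u = x**2, turning ∫(5*x*exp(3*x**2)/2) dx into ∫(5*exp(3*u)/4) du: now ∫(5*exp(3*u)/4) du.
Step 2. Evaluate the standard form: now 5*exp(3*u)/12.
Step 3. Substitute back u = x**2: now 5*exp(3*x**2)/12.
Answer: 5*exp(3*x**2)/12.


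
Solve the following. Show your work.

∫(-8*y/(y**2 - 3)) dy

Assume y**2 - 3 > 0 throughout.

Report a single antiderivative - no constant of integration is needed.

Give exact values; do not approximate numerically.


Step 1. Substitute u = y**2 - 3, turning ∫(-8*y/(y**2 - 3)) dy into ∫(-4/u) du: now ∫(-4/u) du.
Step 2. Evaluate the standard form [assuming u > 0]: now -4*log(u).
Step 3. Substitute back u = y**2 - 3: now -4*log(y**2 - 3).
Answer: -4*log(y**2 - 3).


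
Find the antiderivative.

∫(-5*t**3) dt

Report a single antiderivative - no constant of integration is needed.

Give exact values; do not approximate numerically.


Answer: -5*t**4/4.


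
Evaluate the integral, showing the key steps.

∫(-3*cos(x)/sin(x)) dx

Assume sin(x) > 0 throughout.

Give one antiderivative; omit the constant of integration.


Step 1. Substitute u = sin(x), turning ∫(-3*cos(x)/sin(x)) dx into ∫(-3/u) du: now ∫(-3/u) du.
Step 2. Evaluate the standard form [assuming u > 0]: now -3*log(u).
Step 3. Substitute back u = sin(x): now -3*log(sin(x)).
Answer: -3*log(sin(x)).


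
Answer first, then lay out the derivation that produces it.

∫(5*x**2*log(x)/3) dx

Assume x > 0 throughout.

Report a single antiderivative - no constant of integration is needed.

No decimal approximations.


The answer is 5*x**3*log(x)/9 - 5*x**3/27.
Step 1. Integrate ∫(5*x**2*log(x)/3) dx by parts with u = log(x), dv = (5*x**2/3) dx, so v = 5*x**3/9 [assuming x > 0]: now 5*x**3*log(x)/9 + ∫(-5*x**2/9) dx.
Step 2. Evaluate the standard form: now 5*x**3*log(x)/9 - 5*x**3/27.
Answer: 5*x**3*log(x)/9 - 5*x**3/27.


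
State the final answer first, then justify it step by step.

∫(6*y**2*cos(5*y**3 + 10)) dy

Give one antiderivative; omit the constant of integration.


The answer is 2*sin(5*y**3 + 10)/5.
Step 1. Substitute u = y**3 + 2, turning ∫(6*y**2*cos(5*y**3 + 10)) dy into ∫(2*cos(5*u)) du: now ∫(2*cos(5*u)) du.
Step 2. Evaluate the standard form: now 2*sin(5*u)/5.
Step 3. Substitute back u = y**3 + 2: now 2*sin(5*y**3 + 10)/5.
Answer: 2*sin(5*y**3 + 10)/5.


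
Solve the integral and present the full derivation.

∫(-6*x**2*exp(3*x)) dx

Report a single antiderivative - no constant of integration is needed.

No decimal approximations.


Step 1. Integrate ∫(-6*x**2*exp(3*x)) dx by parts with u = x**2, dv = (-6*exp(3*x)) dx, so v = -2*exp(3*x): now -2*x**2*exp(3*x) + ∫(4*x*exp(3*x)) dx.
Step 2. Integrate ∫(4*x*exp(3*x)) dx by parts with u = x, dv = (4*exp(3*x)) dx, so v = 4*exp(3*x)/3: now -2*x**2*exp(3*x) + 4*x*exp(3*x)/3 + ∫(-4*exp(3*x)/3) dx.
Step 3. Evaluate the standard form: now -2*x**2*exp(3*x) + 4*x*exp(3*x)/3 - 4*exp(3*x)/9.
Answer: -2*x**2*exp(3*x) + 4*x*exp(3*x)/3 - 4*exp(3*x)/9.


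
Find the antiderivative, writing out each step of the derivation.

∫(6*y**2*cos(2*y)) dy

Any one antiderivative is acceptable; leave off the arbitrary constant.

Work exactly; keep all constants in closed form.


Step 1. Integrate ∫(6*y**2*cos(2*y)) dy by parts with u = y**2, dv = (6*cos(2*y)) dy, so v = 3*sin(2*y): now 3*y**2*sin(2*y) + ∫(-6*y*sin(2*y)) dy.
Step 2. Integrate ∫(-6*y*sin(2*y)) dy by parts with u = y, dv = (-6*sin(2*y)) dy, so v = 3*cos(2*y): now 3*y**2*sin(2*y) + 3*y*cos(2*y) + ∫(-3*cos(2*y)) dy.
Step 3. Evaluate the standard form: now 3*y**2*sin(2*y) + 3*y*cos(2*y) - 3*sin(2*y)/2.
Answer: 3*y**2*sin(2*y) + 3*y*cos(2*y) - 3*sin(2*y)/2.


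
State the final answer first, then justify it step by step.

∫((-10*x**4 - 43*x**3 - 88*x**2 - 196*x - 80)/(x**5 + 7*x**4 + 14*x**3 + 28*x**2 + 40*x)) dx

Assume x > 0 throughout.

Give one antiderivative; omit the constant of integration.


The answer is -2*log(x) - 3*log(x + 2) - 5*log(x + 5) - 2*atan(x/2).
Step 1. Decompose ∫((-10*x**4 - 43*x**3 - 88*x**2 - 196*x - 80)/(x**5 + 7*x**4 + 14*x**3 + 28*x**2 + 40*x)) dx by partial fractions, (-10*x**4 - 43*x**3 - 88*x**2 - 196*x - 80)/(x**5 + 7*x**4 + 14*x**3 + 28*x**2 + 40*x) = -4/(x**2 + 4) - 5/(x + 5) - 3/(x + 2) - 2/x: now ∫(-2/x) dx + ∫(-3/(x + 2)) dx + ∫(-5/(x + 5)) dx + ∫(-4/(x**2 + 4)) dx.
Step 2. Evaluate the standard form [assuming x > -5]: now -5*log(x + 5) + ∫(-2/x) dx + ∫(-3/(x + 2)) dx + ∫(-4/(x**2 + 4)) dx.
Step 3. Evaluate the standard form [assuming x > 0]: now -2*log(x) - 5*log(x + 5) + ∫(-3/(x + 2)) dx + ∫(-4/(x**2 + 4)) dx.
Step 4. Evaluate the standard form [assuming x > -2]: now -2*log(x) - 3*log(x + 2) - 5*log(x + 5) + ∫(-4/(x**2 + 4)) dx.
Step 5. Evaluate the standard form: now -2*log(x) - 3*log(x + 2) - 5*log(x + 5) - 2*atan(x/2).
Answer: -2*log(x) - 3*log(x + 2) - 5*log(x + 5) - 2*atan(x/2).


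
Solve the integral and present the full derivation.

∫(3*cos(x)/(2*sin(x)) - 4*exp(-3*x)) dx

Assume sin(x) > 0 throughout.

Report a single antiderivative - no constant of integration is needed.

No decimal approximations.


Step 1. Rewrite: now ∫(3*cos(x)/(2*sin(x))) dx + ∫(-4*exp(-3*x)) dx.
Step 2. Substitute u = sin(x), turning ∫(3*cos(x)/(2*sin(x))) dx into ∫(3/(2*u)) du: now ∫(3/(2*u)) du + ∫(-4*exp(-3*x)) dx.
Step 3. Evaluate the standard form [assuming u > 0]: now 3*log(u)/2 + ∫(-4*exp(-3*x)) dx.
Step 4. Substitute back u = sin(x): now 3*log(sin(x))/2 + ∫(-4*exp(-3*x)) dx.
Step 5. Evaluate the standard form: now 3*log(sin(x))/2 + 4*exp(-3*x)/3.
Answer: 3*log(sin(x))/2 + 4*exp(-3*x)/3.


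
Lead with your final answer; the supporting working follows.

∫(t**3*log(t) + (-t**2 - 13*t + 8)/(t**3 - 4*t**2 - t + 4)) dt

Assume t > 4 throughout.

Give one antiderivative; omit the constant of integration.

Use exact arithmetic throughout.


The answer is t**4*log(t)/4 - t**4/16 - 4*log(t - 4) + log(t - 1) + 2*log(t + 1).
Step 1. Rewrite: now ∫(t**3*log(t)) dt + ∫((-t**2 - 13*t + 8)/(t**3 - 4*t**2 - t + 4)) dt.
Step 2. Decompose ∫((-t**2 - 13*t + 8)/(t**3 - 4*t**2 - t + 4)) dt by partial fractions, (-t**2 - 13*t + 8)/(t**3 - 4*t**2 - t + 4) = 2/(t + 1) + 1/(t - 1) - 4/(t - 4): now ∫(t**3*log(t)) dt + ∫(-4/(t - 4)) dt + ∫(1/(t - 1)) dt + ∫(2/(t + 1)) dt.
Step 3. Evaluate the standard form [assuming t > 4]: now -4*log(t - 4) + ∫(t**3*log(t)) dt + ∫(1/(t - 1)) dt + ∫(2/(t + 1)) dt.
Step 4. Evaluate the standard form [assuming t > 1]: now -4*log(t - 4) + log(t - 1) + ∫(t**3*log(t)) dt + ∫(2/(t + 1)) dt.
Step 5. Evaluate the standard form [assuming t > -1]: now -4*log(t - 4) + log(t - 1) + 2*log(t + 1) + ∫(t**3*log(t)) dt.
Step 6. Integrate ∫(t**3*log(t)) dt by parts with u = log(t), dv = (t**3) dt, so v = t**4/4 [assuming t > 0]: now t**4*log(t)/4 - 4*log(t - 4) + log(t - 1) + 2*log(t + 1) + ∫(-t**3/4) dt.
Step 7. Evaluate the standard form: now t**4*log(t)/4 - t**4/16 - 4*log(t - 4) + log(t - 1) + 2*log(t + 1).
Answer: t**4*log(t)/4 - t**4/16 - 4*log(t - 4) + log(t - 1) + 2*log(t + 1).


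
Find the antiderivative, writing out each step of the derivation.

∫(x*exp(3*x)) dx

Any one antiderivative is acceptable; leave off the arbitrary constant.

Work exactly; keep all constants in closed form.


Step 1. Integrate ∫(x*exp(3*x)) dx by parts with u = x, dv = (exp(3*x)) dx, so v = exp(3*x)/3: now x*exp(3*x)/3 + ∫(-exp(3*x)/3) dx.
Step 2. Evaluate the standard form: now x*exp(3*x)/3 - exp(3*x)/9.
Answer: x*exp(3*x)/3 - exp(3*x)/9.


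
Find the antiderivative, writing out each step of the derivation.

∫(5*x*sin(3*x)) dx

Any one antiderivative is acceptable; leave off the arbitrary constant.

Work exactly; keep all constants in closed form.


Step 1. Integrate ∫(5*x*sin(3*x)) dx by parts with u = x, dv = (5*sin(3*x)) dx, so v = -5*cos(3*x)/3: now -5*x*cos(3*x)/3 + ∫(5*cos(3*x)/3) dx.
Step 2. Evaluate the standard form: now -5*x*cos(3*x)/3 + 5*sin(3*x)/9.
Answer: -5*x*cos(3*x)/3 + 5*sin(3*x)/9.


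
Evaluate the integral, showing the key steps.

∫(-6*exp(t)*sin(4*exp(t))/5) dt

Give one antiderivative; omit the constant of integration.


Step 1. Substitute u = exp(t), turning ∫(-6*exp(t)*sin(4*exp(t))/5) dt into ∫(-6*sin(4*u)/5) du: now ∫(-6*sin(4*u)/5) du.
Step 2. Evaluate the standard form: now 3*cos(4*u)/10.
Step 3. Substitute back u = exp(t): now 3*cos(4*exp(t))/10.
Answer: 3*cos(4*exp(t))/10.


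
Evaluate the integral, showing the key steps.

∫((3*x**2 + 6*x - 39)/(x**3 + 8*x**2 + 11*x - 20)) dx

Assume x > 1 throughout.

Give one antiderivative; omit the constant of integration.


Step 1. Decompose ∫((3*x**2 + 6*x - 39)/(x**3 + 8*x**2 + 11*x - 20)) dx by partial fractions, (3*x**2 + 6*x - 39)/(x**3 + 8*x**2 + 11*x - 20) = 1/(x + 5) + 3/(x + 4) - 1/(x - 1): now ∫(-1/(x - 1)) dx + ∫(3/(x + 4)) dx + ∫(1/(x + 5)) dx.
Step 2. Evaluate the standard form [assuming x > 1]: now -log(x - 1) + ∫(3/(x + 4)) dx + ∫(1/(x + 5)) dx.
Step 3. Evaluate the standard form [assuming x > -4]: now -log(x - 1) + 3*log(x + 4) + ∫(1/(x + 5)) dx.
Step 4. Evaluate the standard form [assuming x > -5]: now -log(x - 1) + 3*log(x + 4) + log(x + 5).
Answer: -log(x - 1) + 3*log(x + 4) + log(x + 5).


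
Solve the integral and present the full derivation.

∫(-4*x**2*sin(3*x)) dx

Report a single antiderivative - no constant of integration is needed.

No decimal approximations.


Step 1. Integrate ∫(-4*x**2*sin(3*x)) dx by parts with u = x**2, dv = (-4*sin(3*x)) dx, so v = 4*cos(3*x)/3: now 4*x**2*cos(3*x)/3 + ∫(-8*x*cos(3*x)/3) dx.
Step 2. Integrate ∫(-8*x*cos(3*x)/3) dx by parts with u = x, dv = (-8*cos(3*x)/3) dx, so v = -8*sin(3*x)/9: now 4*x**2*cos(3*x)/3 - 8*x*sin(3*x)/9 + ∫(8*sin(3*x)/9) dx.
Step 3. Evaluate the standard form: now 4*x**2*cos(3*x)/3 - 8*x*sin(3*x)/9 - 8*cos(3*x)/27.
Answer: 4*x**2*cos(3*x)/3 - 8*x*sin(3*x)/9 - 8*cos(3*x)/27.


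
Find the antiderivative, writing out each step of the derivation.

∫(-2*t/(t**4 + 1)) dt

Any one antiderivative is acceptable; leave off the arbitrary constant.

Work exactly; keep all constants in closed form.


Step 1. Substitute u = t**2, turning ∫(-2*t/(t**4 + 1)) dt into ∫(-1/(u**2 + 1)) du: now ∫(-1/(u**2 + 1)) du.
Step 2. Evaluate the standard form: now -atan(u).
Step 3. Substitute back u = t**2: now -atan(t**2).
Answer: -atan(t**2).


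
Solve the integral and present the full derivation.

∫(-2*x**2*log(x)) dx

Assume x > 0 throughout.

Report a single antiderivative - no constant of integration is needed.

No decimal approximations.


Step 1. Integrate ∫(-2*x**2*log(x)) dx by parts with u = log(x), dv = (-2*x**2) dx, so v = -2*x**3/3 [assuming x > 0]: now -2*x**3*log(x)/3 + ∫(2*x**2/3) dx.
Step 2. Evaluate the standard form: now -2*x**3*log(x)/3 + 2*x**3/9.
Answer: -2*x**3*log(x)/3 + 2*x**3/9.


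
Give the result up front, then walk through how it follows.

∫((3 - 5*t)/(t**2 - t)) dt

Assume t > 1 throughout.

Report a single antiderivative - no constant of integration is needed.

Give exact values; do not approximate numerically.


The answer is -3*log(t) - 2*log(t - 1).
Step 1. Decompose ∫((3 - 5*t)/(t**2 - t)) dt by partial fractions, (3 - 5*t)/(t**2 - t) = -2/(t - 1) - 3/t: now ∫(-3/t) dt + ∫(-2/(t - 1)) dt.
Step 2. Evaluate the standard form [assuming t > 0]: now -3*log(t) + ∫(-2/(t - 1)) dt.
Step 3. Evaluate the standard form [assuming t > 1]: now -3*log(t) - 2*log(t - 1).
Answer: -3*log(t) - 2*log(t - 1).


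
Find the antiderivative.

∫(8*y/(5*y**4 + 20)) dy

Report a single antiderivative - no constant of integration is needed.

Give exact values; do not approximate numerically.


Answer: 2*atan(y**2/2)/5.


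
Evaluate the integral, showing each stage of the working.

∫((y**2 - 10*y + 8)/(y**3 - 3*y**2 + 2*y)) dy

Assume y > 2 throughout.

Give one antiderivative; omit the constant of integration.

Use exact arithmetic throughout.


Step 1. Decompose ∫((y**2 - 10*y + 8)/(y**3 - 3*y**2 + 2*y)) dy by partial fractions, (y**2 - 10*y + 8)/(y**3 - 3*y**2 + 2*y) = 1/(y - 1) - 4/(y - 2) + 4/y: now ∫(4/y) dy + ∫(-4/(y - 2)) dy + ∫(1/(y - 1)) dy.
Step 2. Evaluate the standard form [assuming y > 1]: now log(y - 1) + ∫(4/y) dy + ∫(-4/(y - 2)) dy.
Step 3. Evaluate the standard form [assuming y > 0]: now 4*log(y) + log(y - 1) + ∫(-4/(y - 2)) dy.
Step 4. Evaluate the standard form [assuming y > 2]: now 4*log(y) - 4*log(y - 2) + log(y - 1).
Answer: 4*log(y) - 4*log(y - 2) + log(y - 1).


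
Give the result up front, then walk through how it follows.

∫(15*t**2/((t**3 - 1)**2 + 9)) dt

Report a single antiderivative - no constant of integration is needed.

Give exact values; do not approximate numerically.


The answer is 5*atan(t**3/3 - 1/3)/3.
Step 1. Substitute u = t**3 - 1, turning ∫(15*t**2/((t**3 - 1)**2 + 9)) dt into ∫(5/(u**2 + 9)) du: now ∫(5/(u**2 + 9)) du.
Step 2. Evaluate the standard form: now 5*atan(u/3)/3.
Step 3. Substitute back u = t**3 - 1: now 5*atan(t**3/3 - 1/3)/3.
Answer: 5*atan(t**3/3 - 1/3)/3.


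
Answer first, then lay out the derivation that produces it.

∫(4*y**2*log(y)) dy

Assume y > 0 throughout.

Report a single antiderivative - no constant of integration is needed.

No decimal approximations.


The answer is 4*y**3*log(y)/3 - 4*y**3/9.
Step 1. Integrate ∫(4*y**2*log(y)) dy by parts with u = log(y), dv = (4*y**2) dy, so v = 4*y**3/3 [assuming y > 0]: now 4*y**3*log(y)/3 + ∫(-4*y**2/3) dy.
Step 2. Evaluate the standard form: now 4*y**3*log(y)/3 - 4*y**3/9.
Answer: 4*y**3*log(y)/3 - 4*y**3/9.


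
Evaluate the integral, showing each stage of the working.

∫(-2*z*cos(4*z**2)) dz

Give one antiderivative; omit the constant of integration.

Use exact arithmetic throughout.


Step 1. Substitute u = z**2, turning ∫(-2*z*cos(4*z**2)) dz into ∫(-cos(4*u)) du: now ∫(-cos(4*u)) du.
Step 2. Evaluate the standard form: now -sin(4*u)/4.
Step 3. Substitute back u = z**2: now -sin(4*z**2)/4.
Answer: -sin(4*z**2)/4.


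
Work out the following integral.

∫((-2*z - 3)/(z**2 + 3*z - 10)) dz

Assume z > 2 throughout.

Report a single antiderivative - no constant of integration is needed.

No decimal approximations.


Answer: -log(z - 2) - log(z + 5).


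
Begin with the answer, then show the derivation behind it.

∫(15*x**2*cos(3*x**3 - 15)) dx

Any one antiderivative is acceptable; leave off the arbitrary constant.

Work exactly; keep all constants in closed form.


The answer is 5*sin(3*x**3 - 15)/3.
Step 1. Substitute u = x**3 - 5, turning ∫(15*x**2*cos(3*x**3 - 15)) dx into ∫(5*cos(3*u)) du: now ∫(5*cos(3*u)) du.
Step 2. Evaluate the standard form: now 5*sin(3*u)/3.
Step 3. Substitute back u = x**3 - 5: now 5*sin(3*x**3 - 15)/3.
Answer: 5*sin(3*x**3 - 15)/3.
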